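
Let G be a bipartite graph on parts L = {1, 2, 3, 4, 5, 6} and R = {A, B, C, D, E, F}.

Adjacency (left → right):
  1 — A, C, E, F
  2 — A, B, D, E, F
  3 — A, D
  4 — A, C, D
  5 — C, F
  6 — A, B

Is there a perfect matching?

Yes

For example, pair 1–E, 2–A, 3–D, 4–C, 5–F, 6–B.
All 6 left vertices are covered.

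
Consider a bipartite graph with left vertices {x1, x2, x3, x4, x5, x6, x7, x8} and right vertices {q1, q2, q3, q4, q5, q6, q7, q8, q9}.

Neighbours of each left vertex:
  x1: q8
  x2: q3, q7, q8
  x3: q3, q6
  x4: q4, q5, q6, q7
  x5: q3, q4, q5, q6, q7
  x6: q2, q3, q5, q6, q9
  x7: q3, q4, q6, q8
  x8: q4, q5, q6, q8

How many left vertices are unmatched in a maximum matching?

1

One maximum matching: x1-q8, x2-q7, x3-q3, x4-q5, x5-q4, x6-q9, x7-q6.
The set {x1, x2, x3, x4, x5, x7, x8} has only 6 neighbours ({q3, q4, q5, q6, q7, q8}), so by Hall's theorem at most 7 of the 8 left vertices can be matched.
That matches 7 of the 8, leaving 1 unmatched; no matching can do better.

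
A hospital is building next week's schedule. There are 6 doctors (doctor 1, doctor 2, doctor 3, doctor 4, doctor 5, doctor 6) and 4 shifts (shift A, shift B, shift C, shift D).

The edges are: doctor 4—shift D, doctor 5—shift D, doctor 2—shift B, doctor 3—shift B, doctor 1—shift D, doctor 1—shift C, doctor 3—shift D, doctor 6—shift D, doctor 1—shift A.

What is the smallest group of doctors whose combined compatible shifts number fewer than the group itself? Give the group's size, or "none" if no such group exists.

Take S = {doctor 4, doctor 5}. Its neighbourhood is {shift D}, so |N(S)| = 1 < |S| = 2.
No single vertex violates Hall's condition since each has at least one neighbour, so 2 is the minimum.

2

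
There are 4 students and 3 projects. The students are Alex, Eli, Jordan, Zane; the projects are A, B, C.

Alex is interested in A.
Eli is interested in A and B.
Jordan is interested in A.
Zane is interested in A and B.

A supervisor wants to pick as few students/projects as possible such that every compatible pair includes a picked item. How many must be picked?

{A, B} is a vertex cover of size 2: every edge has an endpoint in this set.
No smaller cover exists because Alex–A, Eli–B is a matching of size 2, and a cover must include an endpoint of each of these disjoint edges (König's theorem).

2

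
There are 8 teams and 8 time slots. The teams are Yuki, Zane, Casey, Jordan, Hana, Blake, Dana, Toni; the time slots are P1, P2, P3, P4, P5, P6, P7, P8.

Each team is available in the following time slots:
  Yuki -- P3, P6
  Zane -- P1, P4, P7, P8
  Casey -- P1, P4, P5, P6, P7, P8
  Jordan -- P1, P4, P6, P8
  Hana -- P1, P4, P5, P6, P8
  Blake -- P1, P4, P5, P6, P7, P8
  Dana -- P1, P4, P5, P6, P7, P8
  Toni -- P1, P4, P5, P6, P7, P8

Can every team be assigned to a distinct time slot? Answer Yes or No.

The set {Zane, Casey, Jordan, Hana, Blake, Dana, Toni} has only 6 neighbours ({P1, P4, P5, P6, P7, P8}), so by Hall's theorem at most 7 of the 8 teams can be matched.
Hence no matching covers every team.

No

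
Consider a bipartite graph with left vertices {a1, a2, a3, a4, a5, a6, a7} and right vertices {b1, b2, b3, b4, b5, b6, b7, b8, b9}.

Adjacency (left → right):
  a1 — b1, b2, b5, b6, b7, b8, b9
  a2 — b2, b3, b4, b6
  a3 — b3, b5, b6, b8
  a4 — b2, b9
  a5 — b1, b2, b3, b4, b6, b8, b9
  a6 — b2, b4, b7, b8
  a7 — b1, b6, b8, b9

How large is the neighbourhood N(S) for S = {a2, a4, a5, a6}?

8

The union of neighbours of {a2, a4, a5, a6} is {b1, b2, b3, b4, b6, b7, b8, b9}, which has 8 elements.
Since |N(S)| = 8 ≥ |S| = 4, Hall's condition holds for this subset.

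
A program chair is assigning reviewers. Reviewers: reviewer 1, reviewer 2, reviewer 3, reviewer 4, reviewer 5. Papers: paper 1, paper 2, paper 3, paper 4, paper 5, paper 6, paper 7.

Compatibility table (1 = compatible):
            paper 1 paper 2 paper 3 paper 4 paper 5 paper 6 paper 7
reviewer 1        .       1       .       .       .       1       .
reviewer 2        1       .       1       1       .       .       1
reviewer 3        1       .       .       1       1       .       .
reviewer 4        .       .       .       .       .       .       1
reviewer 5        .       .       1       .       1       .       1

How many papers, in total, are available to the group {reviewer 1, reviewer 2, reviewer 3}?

7

The union of neighbours of {reviewer 1, reviewer 2, reviewer 3} is {paper 1, paper 2, paper 3, paper 4, paper 5, paper 6, paper 7}, which has 7 elements.
Since |N(S)| = 7 ≥ |S| = 3, Hall's condition holds for this subset.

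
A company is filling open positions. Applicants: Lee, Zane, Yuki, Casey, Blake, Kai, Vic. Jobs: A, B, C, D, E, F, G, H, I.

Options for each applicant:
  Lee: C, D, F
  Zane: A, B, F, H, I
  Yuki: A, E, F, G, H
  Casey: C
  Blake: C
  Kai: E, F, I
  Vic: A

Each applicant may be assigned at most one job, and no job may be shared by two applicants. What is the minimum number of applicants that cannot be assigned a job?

A valid assignment of size 6: Lee→F, Zane→H, Yuki→G, Casey→C, Kai→E, Vic→A.
The set {Casey, Blake} has only 1 neighbour ({C}), so by Hall's theorem at most 6 of the 7 applicants can be matched.
That matches 6 of the 7, leaving 1 unmatched; no matching can do better.

1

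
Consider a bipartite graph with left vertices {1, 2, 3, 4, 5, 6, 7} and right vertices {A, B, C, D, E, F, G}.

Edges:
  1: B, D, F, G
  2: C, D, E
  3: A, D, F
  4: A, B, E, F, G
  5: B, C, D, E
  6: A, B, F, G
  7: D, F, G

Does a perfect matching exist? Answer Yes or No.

For example, pair 1-B, 2-C, 3-D, 4-A, 5-E, 6-G, 7-F.
Every left vertex is matched, so this is a perfect matching.

Yes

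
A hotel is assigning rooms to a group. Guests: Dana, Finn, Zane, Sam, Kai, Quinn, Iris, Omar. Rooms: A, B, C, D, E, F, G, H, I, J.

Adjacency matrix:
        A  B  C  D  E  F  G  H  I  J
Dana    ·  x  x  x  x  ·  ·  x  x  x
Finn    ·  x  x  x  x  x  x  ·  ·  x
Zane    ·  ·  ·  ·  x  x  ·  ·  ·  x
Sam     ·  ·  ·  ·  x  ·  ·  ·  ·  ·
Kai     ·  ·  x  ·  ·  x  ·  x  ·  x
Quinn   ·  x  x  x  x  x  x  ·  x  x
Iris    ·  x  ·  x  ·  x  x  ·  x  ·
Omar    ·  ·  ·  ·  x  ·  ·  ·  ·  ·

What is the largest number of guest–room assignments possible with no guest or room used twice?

For example, pair Dana→H, Finn→J, Zane→F, Sam→E, Kai→C, Quinn→B, Iris→G.
The set {Sam, Omar} has only 1 neighbour ({E}), so by Hall's theorem at most 7 of the 8 guests can be matched.

7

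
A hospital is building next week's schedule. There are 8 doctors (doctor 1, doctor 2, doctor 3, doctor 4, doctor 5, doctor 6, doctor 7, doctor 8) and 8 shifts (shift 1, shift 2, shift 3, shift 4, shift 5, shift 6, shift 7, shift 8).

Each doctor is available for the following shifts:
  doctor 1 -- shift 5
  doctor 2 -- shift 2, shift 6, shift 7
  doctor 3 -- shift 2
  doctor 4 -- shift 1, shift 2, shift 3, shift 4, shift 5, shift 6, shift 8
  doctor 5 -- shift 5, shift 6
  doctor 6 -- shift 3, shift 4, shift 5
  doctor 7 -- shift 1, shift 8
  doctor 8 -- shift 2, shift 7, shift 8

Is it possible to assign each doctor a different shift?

For example, pair doctor 1→shift 5, doctor 2→shift 7, doctor 3→shift 2, doctor 4→shift 4, doctor 5→shift 6, doctor 6→shift 3, doctor 7→shift 1, doctor 8→shift 8.
Every doctor is matched, so this is a perfect matching.

Yes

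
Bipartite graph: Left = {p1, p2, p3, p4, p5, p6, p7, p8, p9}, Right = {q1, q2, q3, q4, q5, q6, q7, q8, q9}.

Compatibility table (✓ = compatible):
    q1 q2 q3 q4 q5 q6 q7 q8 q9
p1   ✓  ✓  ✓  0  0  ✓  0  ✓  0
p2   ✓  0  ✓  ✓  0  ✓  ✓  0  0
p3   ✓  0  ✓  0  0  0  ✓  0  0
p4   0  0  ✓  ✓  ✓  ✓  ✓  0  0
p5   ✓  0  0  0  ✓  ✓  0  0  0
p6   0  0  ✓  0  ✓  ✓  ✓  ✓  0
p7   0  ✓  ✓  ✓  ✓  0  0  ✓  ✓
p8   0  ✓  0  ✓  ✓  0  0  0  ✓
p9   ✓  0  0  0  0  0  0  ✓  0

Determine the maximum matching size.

For example, pair p1-q1, p2-q7, p3-q3, p4-q4, p5-q5, p6-q6, p7-q9, p8-q2, p9-q8.
All 9 left vertices are matched, so no larger matching exists.

9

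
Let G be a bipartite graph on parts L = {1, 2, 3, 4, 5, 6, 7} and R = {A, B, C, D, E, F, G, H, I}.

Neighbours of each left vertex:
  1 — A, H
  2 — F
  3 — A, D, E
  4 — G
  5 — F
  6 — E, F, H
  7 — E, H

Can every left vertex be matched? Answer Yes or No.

The set {2, 5} has only 1 neighbour ({F}), so by Hall's theorem at most 6 of the 7 left vertices can be matched.
Hence no matching covers every left vertex.

No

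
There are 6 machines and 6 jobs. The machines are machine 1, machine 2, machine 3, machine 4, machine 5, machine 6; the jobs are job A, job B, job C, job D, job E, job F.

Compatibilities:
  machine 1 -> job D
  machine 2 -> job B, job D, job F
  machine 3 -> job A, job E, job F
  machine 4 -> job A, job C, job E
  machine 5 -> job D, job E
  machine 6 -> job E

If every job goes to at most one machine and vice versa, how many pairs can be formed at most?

A valid assignment of size 5: machine 1-job D, machine 2-job B, machine 3-job F, machine 4-job A, machine 5-job E.
The set {machine 1, machine 5, machine 6} has only 2 neighbours ({job D, job E}), so by Hall's theorem at most 5 of the 6 machines can be matched.

5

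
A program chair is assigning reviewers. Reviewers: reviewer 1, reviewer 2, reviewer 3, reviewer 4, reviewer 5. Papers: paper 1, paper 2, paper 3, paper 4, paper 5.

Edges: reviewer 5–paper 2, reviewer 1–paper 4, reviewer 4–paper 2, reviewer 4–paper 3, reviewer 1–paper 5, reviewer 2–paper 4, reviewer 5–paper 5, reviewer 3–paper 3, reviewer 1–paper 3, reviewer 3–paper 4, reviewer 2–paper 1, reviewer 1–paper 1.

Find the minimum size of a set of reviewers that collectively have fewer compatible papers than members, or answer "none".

A matching saturating every reviewer exists, for instance reviewer 1→paper 5, reviewer 2→paper 1, reviewer 3→paper 4, reviewer 4→paper 3, reviewer 5→paper 2.
By Hall's marriage theorem, this means |N(S)| ≥ |S| for every subset S, so no violating subset exists.

none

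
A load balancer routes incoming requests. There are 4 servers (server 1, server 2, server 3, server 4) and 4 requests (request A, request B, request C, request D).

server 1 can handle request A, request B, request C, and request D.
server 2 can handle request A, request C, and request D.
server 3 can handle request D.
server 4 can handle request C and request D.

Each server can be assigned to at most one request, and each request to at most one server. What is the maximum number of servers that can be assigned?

4

One maximum matching: server 1-request B, server 2-request A, server 3-request D, server 4-request C.
All 4 servers are matched, so no larger matching exists.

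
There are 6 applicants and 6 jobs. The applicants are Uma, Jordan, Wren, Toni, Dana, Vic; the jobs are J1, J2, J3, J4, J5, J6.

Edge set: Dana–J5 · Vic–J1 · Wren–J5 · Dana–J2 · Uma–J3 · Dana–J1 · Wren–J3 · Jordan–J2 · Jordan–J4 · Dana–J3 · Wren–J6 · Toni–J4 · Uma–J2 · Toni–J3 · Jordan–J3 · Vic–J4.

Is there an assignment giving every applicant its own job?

For example, pair Uma→J2, Jordan→J4, Wren→J6, Toni→J3, Dana→J5, Vic→J1.
Every applicant is matched, so this is a perfect matching.

Yes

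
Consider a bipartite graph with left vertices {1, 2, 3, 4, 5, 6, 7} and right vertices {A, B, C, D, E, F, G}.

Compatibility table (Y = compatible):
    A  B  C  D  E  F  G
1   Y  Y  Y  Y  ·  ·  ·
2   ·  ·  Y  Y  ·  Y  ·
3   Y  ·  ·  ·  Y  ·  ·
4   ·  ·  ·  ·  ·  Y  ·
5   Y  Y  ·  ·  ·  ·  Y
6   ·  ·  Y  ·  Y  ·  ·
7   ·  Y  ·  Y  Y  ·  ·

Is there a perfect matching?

Yes

A valid assignment of size 7: 1-C, 2-D, 3-A, 4-F, 5-G, 6-E, 7-B.
Every left vertex is matched, so this is a perfect matching.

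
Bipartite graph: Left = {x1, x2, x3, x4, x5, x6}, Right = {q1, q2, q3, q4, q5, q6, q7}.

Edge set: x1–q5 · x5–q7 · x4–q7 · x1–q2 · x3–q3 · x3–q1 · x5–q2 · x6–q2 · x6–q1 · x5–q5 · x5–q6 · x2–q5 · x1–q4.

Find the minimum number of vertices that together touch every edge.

6

A maximum matching has 6 edges (e.g. x1–q4, x2–q5, x3–q3, x4–q7, x5–q6, x6–q2).
By König's theorem the minimum vertex cover has the same size. One such cover is {x1, x2, x3, x4, x5, x6}.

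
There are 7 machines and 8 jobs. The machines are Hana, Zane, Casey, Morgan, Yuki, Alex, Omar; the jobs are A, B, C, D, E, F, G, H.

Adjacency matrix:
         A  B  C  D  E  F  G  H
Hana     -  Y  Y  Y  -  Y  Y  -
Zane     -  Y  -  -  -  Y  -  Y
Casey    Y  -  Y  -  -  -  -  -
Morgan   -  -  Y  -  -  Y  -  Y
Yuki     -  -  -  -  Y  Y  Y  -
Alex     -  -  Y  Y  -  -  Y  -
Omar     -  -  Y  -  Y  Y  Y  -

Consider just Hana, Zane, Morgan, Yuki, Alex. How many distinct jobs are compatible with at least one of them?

The union of neighbours of {Hana, Zane, Morgan, Yuki, Alex} is {B, C, D, E, F, G, H}, which has 7 elements.
Since |N(S)| = 7 ≥ |S| = 5, Hall's condition holds for this subset.

7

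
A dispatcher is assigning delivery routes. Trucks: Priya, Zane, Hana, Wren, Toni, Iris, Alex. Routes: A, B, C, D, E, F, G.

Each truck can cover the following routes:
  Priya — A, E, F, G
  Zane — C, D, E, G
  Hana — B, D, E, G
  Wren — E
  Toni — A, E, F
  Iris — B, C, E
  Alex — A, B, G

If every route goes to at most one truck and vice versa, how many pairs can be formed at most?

7

For example, pair Priya→F, Zane→D, Hana→G, Wren→E, Toni→A, Iris→C, Alex→B.
This saturates every truck, so 7 is the maximum.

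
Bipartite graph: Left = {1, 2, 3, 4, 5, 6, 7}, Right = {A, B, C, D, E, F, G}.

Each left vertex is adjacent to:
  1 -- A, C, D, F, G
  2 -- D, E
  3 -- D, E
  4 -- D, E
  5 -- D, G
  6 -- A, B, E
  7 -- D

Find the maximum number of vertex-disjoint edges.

One maximum matching: 1–A, 2–D, 3–E, 5–G, 6–B.
The set {2, 3, 4, 7} has only 2 neighbours ({D, E}), so by Hall's theorem at most 5 of the 7 left vertices can be matched.

5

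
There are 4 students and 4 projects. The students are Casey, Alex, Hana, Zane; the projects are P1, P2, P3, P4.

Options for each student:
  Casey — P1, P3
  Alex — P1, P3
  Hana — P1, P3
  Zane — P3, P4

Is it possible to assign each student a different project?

No

The set {Casey, Alex, Hana} has only 2 neighbours ({P1, P3}), so by Hall's theorem at most 3 of the 4 students can be matched.
Hence no matching covers every student.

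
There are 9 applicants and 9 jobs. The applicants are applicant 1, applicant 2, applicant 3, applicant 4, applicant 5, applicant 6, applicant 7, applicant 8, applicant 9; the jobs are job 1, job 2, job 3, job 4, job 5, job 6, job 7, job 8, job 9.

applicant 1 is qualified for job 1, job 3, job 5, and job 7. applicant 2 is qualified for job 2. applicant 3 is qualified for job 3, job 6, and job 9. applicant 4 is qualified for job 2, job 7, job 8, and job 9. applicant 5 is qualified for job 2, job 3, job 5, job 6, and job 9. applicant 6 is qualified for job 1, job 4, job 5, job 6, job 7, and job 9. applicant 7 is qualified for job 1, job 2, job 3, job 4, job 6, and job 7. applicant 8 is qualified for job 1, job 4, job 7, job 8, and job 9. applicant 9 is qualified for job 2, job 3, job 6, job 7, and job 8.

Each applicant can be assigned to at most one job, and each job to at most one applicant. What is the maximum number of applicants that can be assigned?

A valid assignment of size 9: applicant 1-job 3, applicant 2-job 2, applicant 3-job 6, applicant 4-job 9, applicant 5-job 5, applicant 6-job 4, applicant 7-job 1, applicant 8-job 8, applicant 9-job 7.
All 9 applicants are matched, so no larger matching exists.

9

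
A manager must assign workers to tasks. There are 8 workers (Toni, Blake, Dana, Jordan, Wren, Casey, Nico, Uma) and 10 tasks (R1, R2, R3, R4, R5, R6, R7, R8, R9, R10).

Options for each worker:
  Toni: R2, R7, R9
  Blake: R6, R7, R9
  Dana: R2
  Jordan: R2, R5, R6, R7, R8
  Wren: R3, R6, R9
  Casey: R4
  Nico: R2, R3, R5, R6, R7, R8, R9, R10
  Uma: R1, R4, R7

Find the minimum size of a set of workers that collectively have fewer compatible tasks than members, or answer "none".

A matching saturating every worker exists, for instance Toni→R9, Blake→R6, Dana→R2, Jordan→R5, Wren→R3, Casey→R4, Nico→R10, Uma→R7.
By Hall's marriage theorem, this means |N(S)| ≥ |S| for every subset S, so no violating subset exists.

none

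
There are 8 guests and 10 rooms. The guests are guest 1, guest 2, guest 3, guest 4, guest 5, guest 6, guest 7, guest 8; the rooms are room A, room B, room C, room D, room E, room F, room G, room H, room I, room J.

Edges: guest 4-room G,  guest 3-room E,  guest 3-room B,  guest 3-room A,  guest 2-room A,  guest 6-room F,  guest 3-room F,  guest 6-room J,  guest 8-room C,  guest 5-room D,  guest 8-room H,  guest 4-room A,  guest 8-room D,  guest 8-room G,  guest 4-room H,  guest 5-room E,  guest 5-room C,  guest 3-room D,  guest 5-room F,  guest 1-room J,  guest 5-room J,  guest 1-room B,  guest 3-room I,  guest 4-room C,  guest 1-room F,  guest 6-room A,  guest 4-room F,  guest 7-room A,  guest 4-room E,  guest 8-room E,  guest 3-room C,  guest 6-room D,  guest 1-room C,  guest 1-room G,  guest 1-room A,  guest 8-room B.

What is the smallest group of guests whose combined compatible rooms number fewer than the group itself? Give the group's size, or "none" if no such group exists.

2

Take S = {guest 2, guest 7}. Its neighbourhood is {room A}, so |N(S)| = 1 < |S| = 2.
No single vertex violates Hall's condition since each has at least one neighbour, so 2 is the minimum.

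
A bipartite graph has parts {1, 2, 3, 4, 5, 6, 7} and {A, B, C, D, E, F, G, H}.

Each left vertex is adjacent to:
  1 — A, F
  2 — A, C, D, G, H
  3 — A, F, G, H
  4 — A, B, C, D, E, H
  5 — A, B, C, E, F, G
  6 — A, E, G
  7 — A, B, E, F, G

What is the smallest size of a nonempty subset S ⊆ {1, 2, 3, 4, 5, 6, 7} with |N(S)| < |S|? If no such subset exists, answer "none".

A matching saturating every left vertex exists, for instance 1→A, 2→D, 3→F, 4→H, 5→B, 6→E, 7→G.
By Hall's marriage theorem, this means |N(S)| ≥ |S| for every subset S, so no violating subset exists.

none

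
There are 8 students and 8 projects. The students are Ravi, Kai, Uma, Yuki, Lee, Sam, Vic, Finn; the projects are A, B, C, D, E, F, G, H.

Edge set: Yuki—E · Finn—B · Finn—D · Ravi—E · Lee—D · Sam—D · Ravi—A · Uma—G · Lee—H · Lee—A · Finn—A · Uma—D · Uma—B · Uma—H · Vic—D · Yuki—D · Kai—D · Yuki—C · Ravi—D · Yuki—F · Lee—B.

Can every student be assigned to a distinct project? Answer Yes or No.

The set {Kai, Sam, Vic} has only 1 neighbour ({D}), so by Hall's theorem at most 6 of the 8 students can be matched.
Hence no matching covers every student.

No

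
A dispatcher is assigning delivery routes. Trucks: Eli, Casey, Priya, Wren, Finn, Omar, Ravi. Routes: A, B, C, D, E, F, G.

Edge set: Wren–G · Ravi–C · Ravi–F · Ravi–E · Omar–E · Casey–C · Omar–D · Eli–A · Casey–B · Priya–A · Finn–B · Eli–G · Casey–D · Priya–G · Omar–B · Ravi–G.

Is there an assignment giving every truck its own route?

The set {Eli, Priya, Wren} has only 2 neighbours ({A, G}), so by Hall's theorem at most 6 of the 7 trucks can be matched.
Hence no matching covers every truck.

No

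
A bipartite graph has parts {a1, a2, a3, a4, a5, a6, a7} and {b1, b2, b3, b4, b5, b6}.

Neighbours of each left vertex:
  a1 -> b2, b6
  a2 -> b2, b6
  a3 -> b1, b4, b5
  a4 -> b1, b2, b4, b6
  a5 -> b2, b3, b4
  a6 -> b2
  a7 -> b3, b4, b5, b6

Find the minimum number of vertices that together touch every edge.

{a3, a4, a5, a7, b2, b6} is a vertex cover of size 6: every edge has an endpoint in this set.
No smaller cover exists because a1–b2, a2–b6, a3–b5, a4–b1, a5–b4, a7–b3 is a matching of size 6, and a cover must include an endpoint of each of these disjoint edges (König's theorem).

6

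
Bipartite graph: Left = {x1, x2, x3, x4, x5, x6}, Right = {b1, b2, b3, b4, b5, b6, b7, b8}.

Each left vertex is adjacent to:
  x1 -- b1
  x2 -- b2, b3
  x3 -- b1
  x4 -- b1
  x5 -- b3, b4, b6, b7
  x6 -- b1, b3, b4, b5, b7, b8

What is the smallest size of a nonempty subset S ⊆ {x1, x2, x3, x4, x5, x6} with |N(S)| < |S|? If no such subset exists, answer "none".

2

Take S = {x1, x3}. Its neighbourhood is {b1}, so |N(S)| = 1 < |S| = 2.
No single vertex violates Hall's condition since each has at least one neighbour, so 2 is the minimum.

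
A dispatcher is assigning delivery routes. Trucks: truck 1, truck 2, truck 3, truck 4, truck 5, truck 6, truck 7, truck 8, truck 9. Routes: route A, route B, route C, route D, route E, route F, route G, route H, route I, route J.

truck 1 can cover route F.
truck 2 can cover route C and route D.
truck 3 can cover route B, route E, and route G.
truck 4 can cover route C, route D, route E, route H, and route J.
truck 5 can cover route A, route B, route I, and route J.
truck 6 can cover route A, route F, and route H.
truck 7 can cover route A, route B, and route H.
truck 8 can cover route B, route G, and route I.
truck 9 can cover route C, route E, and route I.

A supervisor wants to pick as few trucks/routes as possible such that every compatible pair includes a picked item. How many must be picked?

9

The 9 edges truck 1–route F, truck 2–route C, truck 3–route B, truck 4–route D, truck 5–route J, truck 6–route A, truck 7–route H, truck 8–route I, truck 9–route E form a matching, so any vertex cover needs at least 9 vertices (one per matched edge).
Conversely {truck 1, truck 2, truck 3, truck 4, truck 5, truck 6, truck 7, truck 8, truck 9} meets every edge and has exactly 9 vertices, so 9 is optimal.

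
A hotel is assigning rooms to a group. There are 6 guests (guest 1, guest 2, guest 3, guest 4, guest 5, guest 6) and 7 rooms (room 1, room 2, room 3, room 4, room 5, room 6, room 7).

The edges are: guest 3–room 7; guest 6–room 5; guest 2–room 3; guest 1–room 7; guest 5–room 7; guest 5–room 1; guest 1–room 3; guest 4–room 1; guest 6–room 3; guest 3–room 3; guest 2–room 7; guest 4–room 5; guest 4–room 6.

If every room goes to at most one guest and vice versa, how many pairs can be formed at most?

A valid assignment of size 5: guest 1-room 3, guest 2-room 7, guest 4-room 6, guest 5-room 1, guest 6-room 5.
The set {guest 1, guest 2, guest 3} has only 2 neighbours ({room 3, room 7}), so by Hall's theorem at most 5 of the 6 guests can be matched.

5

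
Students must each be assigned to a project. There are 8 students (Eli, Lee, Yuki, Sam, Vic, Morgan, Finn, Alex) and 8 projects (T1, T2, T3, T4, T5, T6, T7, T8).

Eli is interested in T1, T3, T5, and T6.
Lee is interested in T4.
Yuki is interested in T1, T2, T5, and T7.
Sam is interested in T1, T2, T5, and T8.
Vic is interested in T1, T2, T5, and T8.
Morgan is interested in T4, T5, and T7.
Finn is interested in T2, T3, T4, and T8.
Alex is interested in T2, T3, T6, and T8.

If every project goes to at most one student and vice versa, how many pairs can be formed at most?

8

For example, pair Eli-T6, Lee-T4, Yuki-T7, Sam-T1, Vic-T2, Morgan-T5, Finn-T3, Alex-T8.
This saturates every student, so 8 is the maximum.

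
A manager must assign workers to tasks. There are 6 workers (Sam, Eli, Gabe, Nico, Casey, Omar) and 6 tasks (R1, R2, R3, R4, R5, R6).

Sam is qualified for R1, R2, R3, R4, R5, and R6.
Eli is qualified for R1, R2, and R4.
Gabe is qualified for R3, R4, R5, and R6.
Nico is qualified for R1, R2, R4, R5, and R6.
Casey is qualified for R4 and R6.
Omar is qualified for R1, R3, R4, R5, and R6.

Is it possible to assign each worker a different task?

One maximum matching: Sam-R3, Eli-R1, Gabe-R5, Nico-R2, Casey-R4, Omar-R6.
Every worker is matched, so this is a perfect matching.

Yes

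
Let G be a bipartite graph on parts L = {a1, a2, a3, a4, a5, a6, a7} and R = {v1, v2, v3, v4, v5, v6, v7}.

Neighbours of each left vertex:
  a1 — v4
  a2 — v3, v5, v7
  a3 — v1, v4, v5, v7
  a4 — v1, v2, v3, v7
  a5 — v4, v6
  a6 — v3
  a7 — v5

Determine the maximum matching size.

For example, pair a1→v4, a2→v7, a3→v1, a4→v2, a5→v6, a6→v3, a7→v5.
All 7 left vertices are matched, so no larger matching exists.

7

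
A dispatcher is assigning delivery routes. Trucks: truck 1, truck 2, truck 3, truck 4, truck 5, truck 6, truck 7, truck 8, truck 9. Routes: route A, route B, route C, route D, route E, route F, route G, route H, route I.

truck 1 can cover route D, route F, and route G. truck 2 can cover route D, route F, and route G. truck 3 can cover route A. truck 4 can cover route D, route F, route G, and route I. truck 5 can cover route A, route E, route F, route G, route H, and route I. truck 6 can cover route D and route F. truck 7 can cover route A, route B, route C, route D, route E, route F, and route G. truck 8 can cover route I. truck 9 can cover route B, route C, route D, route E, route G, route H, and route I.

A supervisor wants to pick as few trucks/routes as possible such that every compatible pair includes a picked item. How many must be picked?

8

The 8 edges truck 1–route G, truck 2–route D, truck 3–route A, truck 4–route I, truck 5–route H, truck 6–route F, truck 7–route C, truck 9–route E form a matching, so any vertex cover needs at least 8 vertices (one per matched edge).
Conversely {truck 3, truck 5, truck 7, truck 9, route D, route F, route G, route I} meets every edge and has exactly 8 vertices, so 8 is optimal.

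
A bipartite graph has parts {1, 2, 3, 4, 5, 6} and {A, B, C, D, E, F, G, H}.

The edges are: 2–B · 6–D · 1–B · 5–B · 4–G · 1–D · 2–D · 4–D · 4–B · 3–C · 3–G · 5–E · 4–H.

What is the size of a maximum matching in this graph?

5

For example, pair 1-D, 2-B, 3-C, 4-G, 5-E.
The set {1, 2, 6} has only 2 neighbours ({B, D}), so by Hall's theorem at most 5 of the 6 left vertices can be matched.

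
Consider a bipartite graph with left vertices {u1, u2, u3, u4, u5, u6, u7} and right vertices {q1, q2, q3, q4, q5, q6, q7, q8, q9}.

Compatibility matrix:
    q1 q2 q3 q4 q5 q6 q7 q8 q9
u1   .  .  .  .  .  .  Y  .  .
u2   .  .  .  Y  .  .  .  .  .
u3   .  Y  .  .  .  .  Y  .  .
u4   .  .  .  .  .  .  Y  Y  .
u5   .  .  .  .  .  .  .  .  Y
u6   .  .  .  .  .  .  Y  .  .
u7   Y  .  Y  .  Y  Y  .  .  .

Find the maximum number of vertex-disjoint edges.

6

A valid assignment of size 6: u1–q7, u2–q4, u3–q2, u4–q8, u5–q9, u7–q6.
The set {u1, u6} has only 1 neighbour ({q7}), so by Hall's theorem at most 6 of the 7 left vertices can be matched.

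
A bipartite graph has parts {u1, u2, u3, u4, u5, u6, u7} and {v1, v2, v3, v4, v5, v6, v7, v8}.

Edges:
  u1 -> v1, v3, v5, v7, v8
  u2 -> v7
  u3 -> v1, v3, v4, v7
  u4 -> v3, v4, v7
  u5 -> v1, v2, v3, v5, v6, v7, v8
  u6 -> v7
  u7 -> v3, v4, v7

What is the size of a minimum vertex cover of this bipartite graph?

{u1, u3, u4, u5, u7, v7} is a vertex cover of size 6: every edge has an endpoint in this set.
No smaller cover exists because u1–v5, u2–v7, u3–v1, u4–v3, u5–v8, u7–v4 is a matching of size 6, and a cover must include an endpoint of each of these disjoint edges (König's theorem).

6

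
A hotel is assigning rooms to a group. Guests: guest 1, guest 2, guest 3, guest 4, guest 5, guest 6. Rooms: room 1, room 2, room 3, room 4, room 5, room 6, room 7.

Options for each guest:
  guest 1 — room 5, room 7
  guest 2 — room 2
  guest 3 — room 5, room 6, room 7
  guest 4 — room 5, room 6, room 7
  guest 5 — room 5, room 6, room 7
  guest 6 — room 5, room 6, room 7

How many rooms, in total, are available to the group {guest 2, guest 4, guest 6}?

The union of neighbours of {guest 2, guest 4, guest 6} is {room 2, room 5, room 6, room 7}, which has 4 elements.
Since |N(S)| = 4 ≥ |S| = 3, Hall's condition holds for this subset.

4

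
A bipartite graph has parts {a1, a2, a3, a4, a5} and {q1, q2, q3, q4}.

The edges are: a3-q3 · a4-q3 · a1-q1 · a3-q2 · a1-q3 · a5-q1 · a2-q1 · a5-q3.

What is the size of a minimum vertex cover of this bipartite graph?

{a3, q1, q3} is a vertex cover of size 3: every edge has an endpoint in this set.
No smaller cover exists because a1–q3, a2–q1, a3–q2 is a matching of size 3, and a cover must include an endpoint of each of these disjoint edges (König's theorem).

3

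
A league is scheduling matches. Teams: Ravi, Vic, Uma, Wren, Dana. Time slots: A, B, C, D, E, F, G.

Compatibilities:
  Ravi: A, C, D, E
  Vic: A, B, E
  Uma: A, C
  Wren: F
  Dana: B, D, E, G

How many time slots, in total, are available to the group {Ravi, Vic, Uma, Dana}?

6

The union of neighbours of {Ravi, Vic, Uma, Dana} is {A, B, C, D, E, G}, which has 6 elements.
Since |N(S)| = 6 ≥ |S| = 4, Hall's condition holds for this subset.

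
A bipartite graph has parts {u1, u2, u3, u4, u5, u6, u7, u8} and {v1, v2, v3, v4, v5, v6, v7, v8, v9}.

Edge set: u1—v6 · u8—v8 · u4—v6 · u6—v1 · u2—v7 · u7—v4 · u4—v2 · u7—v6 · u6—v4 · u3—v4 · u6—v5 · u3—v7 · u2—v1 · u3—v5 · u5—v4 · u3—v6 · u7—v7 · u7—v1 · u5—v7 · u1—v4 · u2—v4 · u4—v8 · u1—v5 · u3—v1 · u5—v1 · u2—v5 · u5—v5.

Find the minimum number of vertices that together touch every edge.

The 7 edges u1–v6, u2–v7, u3–v5, u4–v2, u5–v4, u6–v1, u8–v8 form a matching, so any vertex cover needs at least 7 vertices (one per matched edge).
Conversely {u4, u8, v1, v4, v5, v6, v7} meets every edge and has exactly 7 vertices, so 7 is optimal.

7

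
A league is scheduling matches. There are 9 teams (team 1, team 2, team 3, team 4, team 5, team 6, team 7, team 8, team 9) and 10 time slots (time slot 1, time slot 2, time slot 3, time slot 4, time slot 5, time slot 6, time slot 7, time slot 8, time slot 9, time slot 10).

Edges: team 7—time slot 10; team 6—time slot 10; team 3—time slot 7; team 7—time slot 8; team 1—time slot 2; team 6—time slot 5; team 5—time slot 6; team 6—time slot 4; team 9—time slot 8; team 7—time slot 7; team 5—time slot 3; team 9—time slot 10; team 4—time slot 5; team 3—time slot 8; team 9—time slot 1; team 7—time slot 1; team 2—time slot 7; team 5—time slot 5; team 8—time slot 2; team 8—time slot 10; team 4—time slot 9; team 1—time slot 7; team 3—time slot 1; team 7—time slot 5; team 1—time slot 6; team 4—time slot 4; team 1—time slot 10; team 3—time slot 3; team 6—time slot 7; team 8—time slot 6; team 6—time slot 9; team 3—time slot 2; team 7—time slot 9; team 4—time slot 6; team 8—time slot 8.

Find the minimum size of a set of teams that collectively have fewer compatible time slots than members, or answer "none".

none

A matching saturating every team exists, for instance team 1→time slot 6, team 2→time slot 7, team 3→time slot 3, team 4→time slot 9, team 5→time slot 5, team 6→time slot 4, team 7→time slot 8, team 8→time slot 2, team 9→time slot 10.
By Hall's marriage theorem, this means |N(S)| ≥ |S| for every subset S, so no violating subset exists.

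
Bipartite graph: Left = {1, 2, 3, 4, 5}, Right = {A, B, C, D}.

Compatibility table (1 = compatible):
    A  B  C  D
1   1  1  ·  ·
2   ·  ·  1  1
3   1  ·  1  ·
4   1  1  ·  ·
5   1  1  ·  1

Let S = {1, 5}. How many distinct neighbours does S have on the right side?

The union of neighbours of {1, 5} is {A, B, D}, which has 3 elements.
Since |N(S)| = 3 ≥ |S| = 2, Hall's condition holds for this subset.

3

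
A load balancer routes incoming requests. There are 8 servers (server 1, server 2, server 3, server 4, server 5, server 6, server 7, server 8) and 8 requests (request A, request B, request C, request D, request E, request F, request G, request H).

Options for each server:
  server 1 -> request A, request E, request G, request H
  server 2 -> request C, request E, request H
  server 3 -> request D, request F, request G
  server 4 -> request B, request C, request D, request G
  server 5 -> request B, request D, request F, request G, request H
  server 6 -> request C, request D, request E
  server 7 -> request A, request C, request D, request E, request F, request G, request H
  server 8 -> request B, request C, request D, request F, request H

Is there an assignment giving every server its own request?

Yes

For example, pair server 1–request A, server 2–request E, server 3–request G, server 4–request D, server 5–request B, server 6–request C, server 7–request F, server 8–request H.
All 8 servers are covered.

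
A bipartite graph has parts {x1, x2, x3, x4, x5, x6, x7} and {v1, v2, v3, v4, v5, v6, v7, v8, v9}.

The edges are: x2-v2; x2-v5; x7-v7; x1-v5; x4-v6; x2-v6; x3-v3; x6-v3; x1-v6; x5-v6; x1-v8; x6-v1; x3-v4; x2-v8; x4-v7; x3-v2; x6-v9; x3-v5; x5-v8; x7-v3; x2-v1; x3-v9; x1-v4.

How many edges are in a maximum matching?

7

One maximum matching: x1→v4, x2→v2, x3→v3, x4→v6, x5→v8, x6→v1, x7→v7.
All 7 left vertices are matched, so no larger matching exists.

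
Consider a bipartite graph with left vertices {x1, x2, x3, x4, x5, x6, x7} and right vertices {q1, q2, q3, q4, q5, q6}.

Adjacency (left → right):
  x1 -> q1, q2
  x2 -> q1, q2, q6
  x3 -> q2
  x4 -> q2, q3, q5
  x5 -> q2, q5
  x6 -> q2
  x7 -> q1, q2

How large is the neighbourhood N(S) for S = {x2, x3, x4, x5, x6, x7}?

The union of neighbours of {x2, x3, x4, x5, x6, x7} is {q1, q2, q3, q5, q6}, which has 5 elements.
Since |N(S)| = 5 < |S| = 6, Hall's condition fails for this subset.

5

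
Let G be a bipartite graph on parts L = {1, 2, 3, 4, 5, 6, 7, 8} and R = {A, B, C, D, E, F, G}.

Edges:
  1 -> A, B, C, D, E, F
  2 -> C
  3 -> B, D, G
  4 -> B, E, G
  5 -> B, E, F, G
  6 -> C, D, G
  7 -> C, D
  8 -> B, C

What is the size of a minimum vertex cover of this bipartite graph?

The 7 edges 1–A, 2–C, 3–B, 4–E, 5–F, 6–G, 7–D form a matching, so any vertex cover needs at least 7 vertices (one per matched edge).
Conversely {1, 4, 5, B, C, D, G} meets every edge and has exactly 7 vertices, so 7 is optimal.

7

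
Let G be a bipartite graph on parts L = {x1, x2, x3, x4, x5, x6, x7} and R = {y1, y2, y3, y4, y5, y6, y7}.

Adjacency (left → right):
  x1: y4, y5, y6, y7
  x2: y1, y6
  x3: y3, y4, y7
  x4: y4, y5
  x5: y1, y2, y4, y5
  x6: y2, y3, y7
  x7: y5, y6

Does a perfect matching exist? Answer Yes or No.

Yes

For example, pair x1–y7, x2–y1, x3–y4, x4–y5, x5–y2, x6–y3, x7–y6.
All 7 left vertices are covered.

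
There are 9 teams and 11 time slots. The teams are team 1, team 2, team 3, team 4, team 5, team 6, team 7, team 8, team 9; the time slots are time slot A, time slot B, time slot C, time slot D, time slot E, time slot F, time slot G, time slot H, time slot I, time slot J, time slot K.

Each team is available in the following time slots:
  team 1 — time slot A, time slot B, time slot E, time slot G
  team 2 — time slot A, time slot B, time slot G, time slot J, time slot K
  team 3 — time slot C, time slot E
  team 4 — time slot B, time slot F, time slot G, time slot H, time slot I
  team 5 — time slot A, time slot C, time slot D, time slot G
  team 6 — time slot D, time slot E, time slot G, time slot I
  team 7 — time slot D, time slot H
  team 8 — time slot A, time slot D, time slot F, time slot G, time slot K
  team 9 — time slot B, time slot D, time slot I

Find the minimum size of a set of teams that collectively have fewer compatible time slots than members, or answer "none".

A matching saturating every team exists, for instance team 1→time slot A, team 2→time slot J, team 3→time slot E, team 4→time slot B, team 5→time slot C, team 6→time slot G, team 7→time slot H, team 8→time slot D, team 9→time slot I.
By Hall's marriage theorem, this means |N(S)| ≥ |S| for every subset S, so no violating subset exists.

none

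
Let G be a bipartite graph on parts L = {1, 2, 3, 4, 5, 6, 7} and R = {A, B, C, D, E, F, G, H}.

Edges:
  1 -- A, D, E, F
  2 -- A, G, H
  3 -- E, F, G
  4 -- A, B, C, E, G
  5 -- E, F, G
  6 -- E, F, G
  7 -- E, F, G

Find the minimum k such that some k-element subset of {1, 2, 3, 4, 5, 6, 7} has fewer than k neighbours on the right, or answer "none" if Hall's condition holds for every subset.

Take S = {3, 5, 6, 7}. Its neighbourhood is {E, F, G}, so |N(S)| = 3 < |S| = 4.
Every subset of size less than 4 has at least as many neighbours as members, so 4 is the minimum.

4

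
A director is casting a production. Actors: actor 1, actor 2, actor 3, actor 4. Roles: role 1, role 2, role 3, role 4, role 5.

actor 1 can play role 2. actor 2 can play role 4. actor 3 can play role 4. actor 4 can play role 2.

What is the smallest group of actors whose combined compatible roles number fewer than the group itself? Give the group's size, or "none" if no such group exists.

2

Take S = {actor 1, actor 4}. Its neighbourhood is {role 2}, so |N(S)| = 1 < |S| = 2.
No single vertex violates Hall's condition since each has at least one neighbour, so 2 is the minimum.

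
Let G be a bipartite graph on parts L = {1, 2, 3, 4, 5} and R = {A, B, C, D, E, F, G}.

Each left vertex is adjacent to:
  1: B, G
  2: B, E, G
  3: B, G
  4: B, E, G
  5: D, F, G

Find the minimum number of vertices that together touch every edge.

4

{5, B, E, G} is a vertex cover of size 4: every edge has an endpoint in this set.
No smaller cover exists because 1–G, 2–E, 3–B, 5–F is a matching of size 4, and a cover must include an endpoint of each of these disjoint edges (König's theorem).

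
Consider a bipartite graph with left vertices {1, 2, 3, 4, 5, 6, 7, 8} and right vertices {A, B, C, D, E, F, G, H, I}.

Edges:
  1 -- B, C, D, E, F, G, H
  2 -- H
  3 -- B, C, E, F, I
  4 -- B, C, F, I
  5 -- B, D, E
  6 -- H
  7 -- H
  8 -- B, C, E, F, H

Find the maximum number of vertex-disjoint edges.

6

One maximum matching: 1–G, 2–H, 3–B, 4–F, 5–D, 8–E.
The set {2, 6, 7} has only 1 neighbour ({H}), so by Hall's theorem at most 6 of the 8 left vertices can be matched.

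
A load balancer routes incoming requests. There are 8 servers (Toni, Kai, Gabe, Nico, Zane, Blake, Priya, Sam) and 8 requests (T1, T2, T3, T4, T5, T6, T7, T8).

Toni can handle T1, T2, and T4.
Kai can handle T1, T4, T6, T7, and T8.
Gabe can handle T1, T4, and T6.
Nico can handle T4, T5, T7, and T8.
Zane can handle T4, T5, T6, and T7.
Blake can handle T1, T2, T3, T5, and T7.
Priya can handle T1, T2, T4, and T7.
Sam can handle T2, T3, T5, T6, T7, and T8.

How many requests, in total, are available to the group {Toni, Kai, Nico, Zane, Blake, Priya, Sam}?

8

The union of neighbours of {Toni, Kai, Nico, Zane, Blake, Priya, Sam} is {T1, T2, T3, T4, T5, T6, T7, T8}, which has 8 elements.
Since |N(S)| = 8 ≥ |S| = 7, Hall's condition holds for this subset.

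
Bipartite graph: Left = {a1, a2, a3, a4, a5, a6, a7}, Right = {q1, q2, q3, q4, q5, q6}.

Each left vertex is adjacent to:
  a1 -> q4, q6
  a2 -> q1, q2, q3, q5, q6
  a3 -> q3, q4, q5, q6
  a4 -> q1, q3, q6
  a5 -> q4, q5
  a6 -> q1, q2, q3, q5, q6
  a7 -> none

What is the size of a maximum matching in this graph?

A valid assignment of size 6: a1–q4, a2–q2, a3–q3, a4–q1, a5–q5, a6–q6.
The set {a7} has only 0 neighbours (∅), so by Hall's theorem at most 6 of the 7 left vertices can be matched.

6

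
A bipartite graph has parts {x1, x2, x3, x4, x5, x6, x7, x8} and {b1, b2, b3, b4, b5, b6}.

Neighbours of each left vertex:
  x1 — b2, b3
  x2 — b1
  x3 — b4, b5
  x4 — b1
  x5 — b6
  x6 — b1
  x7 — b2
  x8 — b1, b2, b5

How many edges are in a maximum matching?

6

For example, pair x1–b3, x2–b1, x3–b4, x5–b6, x7–b2, x8–b5.
The set {x2, x4, x6} has only 1 neighbour ({b1}), so by Hall's theorem at most 6 of the 8 left vertices can be matched.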